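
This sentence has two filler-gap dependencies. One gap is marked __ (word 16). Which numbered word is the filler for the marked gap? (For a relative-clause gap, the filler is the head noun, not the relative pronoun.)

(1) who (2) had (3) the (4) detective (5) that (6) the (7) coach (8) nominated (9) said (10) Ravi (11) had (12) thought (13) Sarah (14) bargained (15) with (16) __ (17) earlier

1

The marked gap is the object of the preposition "with" of "bargained".
Its filler is the fronted wh-phrase "who", at word 1.
(The other dependency links word 4 to a gap after word 8.)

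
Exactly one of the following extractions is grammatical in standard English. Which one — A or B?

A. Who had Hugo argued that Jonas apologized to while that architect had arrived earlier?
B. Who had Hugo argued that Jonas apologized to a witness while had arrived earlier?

In B, the wh-phrase is extracted from inside an adjunct island (introduced by "while"), which blocks movement.
In A, the extraction path crosses only that-complement boundaries, which are transparent.
So A is grammatical.

A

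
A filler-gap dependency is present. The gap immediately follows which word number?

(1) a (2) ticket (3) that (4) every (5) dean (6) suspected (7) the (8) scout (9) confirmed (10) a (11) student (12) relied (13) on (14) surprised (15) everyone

13

The displaced element is "a ticket" (word 2).
It is linked across 2 clause boundaries (Ø → Ø).
It functions as the object of the preposition "on" of "relied", so the gap sits immediately after word 13 ("on").
Base order: Every dean suspected the scout confirmed a student relied on a ticket.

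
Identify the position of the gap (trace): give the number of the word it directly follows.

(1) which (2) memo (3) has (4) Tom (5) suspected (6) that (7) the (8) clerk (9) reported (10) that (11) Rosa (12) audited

The displaced element is "which memo" (word 2).
It is linked across 2 clause boundaries (that → that).
It functions as the direct object of "audited", so the gap sits immediately after word 12 ("audited").
Base order: Tom has suspected that the clerk reported that Rosa audited which memo.

12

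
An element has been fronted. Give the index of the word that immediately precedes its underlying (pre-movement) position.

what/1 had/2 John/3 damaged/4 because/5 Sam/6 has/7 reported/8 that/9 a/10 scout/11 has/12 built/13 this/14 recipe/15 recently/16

The displaced element is "what" (word 1).
It functions as the direct object of "damaged", so the gap sits immediately after word 4 ("damaged").
Base order: John had damaged what because Sam has reported that a scout has built this recipe recently.

4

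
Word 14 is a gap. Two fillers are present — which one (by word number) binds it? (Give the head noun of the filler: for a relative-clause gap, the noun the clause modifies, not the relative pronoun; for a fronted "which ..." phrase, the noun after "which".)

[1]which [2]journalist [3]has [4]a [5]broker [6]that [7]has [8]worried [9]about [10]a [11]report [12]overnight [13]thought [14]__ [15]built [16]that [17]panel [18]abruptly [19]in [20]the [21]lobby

The marked gap is the subject of "built".
Its filler is the fronted wh-phrase "which journalist", at word 2.
(The other dependency links word 5 to a gap after word 6.)

2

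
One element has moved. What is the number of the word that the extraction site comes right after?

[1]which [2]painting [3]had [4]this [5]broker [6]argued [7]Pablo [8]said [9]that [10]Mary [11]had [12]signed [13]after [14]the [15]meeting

The displaced element is "which painting" (word 2).
It is linked across 2 clause boundaries (Ø → that).
It functions as the direct object of "signed", so the gap sits immediately after word 12 ("signed").
Base order: This broker had argued Pablo said that Mary had signed which painting after the meeting.

12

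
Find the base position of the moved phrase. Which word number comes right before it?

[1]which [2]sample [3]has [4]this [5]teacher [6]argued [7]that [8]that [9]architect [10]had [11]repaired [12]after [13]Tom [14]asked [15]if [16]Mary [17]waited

11

The displaced element is "which sample" (word 2).
It is linked across 1 clause boundary (that).
It functions as the direct object of "repaired", so the gap sits immediately after word 11 ("repaired").
Base order: This teacher has argued that that architect had repaired which sample after Tom asked if Mary waited.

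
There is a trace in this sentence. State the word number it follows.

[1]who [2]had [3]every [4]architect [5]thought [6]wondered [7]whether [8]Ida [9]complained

The displaced element is "who" (word 1).
It is linked across 1 clause boundary (Ø).
It functions as the subject of "wondered", so the gap sits immediately after word 5 ("thought").
Base order: Every architect had thought that who wondered whether Ida complained.

5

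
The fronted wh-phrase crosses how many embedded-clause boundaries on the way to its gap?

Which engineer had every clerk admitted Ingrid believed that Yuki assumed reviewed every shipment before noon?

"which engineer" is extracted from the subject of "reviewed".
Boundaries crossed, outermost first: [Ø], [that], [Ø] — 3 in total.

3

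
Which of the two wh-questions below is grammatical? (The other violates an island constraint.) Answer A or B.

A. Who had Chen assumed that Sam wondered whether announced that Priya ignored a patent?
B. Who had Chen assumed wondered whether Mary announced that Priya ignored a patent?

B

In A, the wh-phrase is extracted from inside a wh-island (introduced by "whether"), which blocks movement.
In B, the extraction path crosses only that-complement boundaries, which are transparent.
So B is grammatical.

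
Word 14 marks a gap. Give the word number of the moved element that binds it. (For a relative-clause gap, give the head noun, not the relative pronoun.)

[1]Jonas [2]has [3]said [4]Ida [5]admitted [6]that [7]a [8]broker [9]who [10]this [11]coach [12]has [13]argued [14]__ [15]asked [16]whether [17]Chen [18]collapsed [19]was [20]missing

The gap at 14 is the subject of "asked", inside a relative clause.
The relative pronoun is "who" (word 9); it is bound by the head noun immediately before it.
Its filler is the head noun "broker", at word 8.

8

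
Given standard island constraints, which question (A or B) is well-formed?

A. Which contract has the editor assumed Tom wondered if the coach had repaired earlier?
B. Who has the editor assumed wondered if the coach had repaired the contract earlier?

In A, the wh-phrase is extracted from inside a wh-island (introduced by "if"), which blocks movement.
In B, the extraction path crosses only that-complement boundaries, which are transparent.
So B is grammatical.

B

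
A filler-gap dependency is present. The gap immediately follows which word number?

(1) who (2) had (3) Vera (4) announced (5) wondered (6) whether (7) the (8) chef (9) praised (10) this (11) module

4

The displaced element is "who" (word 1).
It is linked across 1 clause boundary (Ø).
It functions as the subject of "wondered", so the gap sits immediately after word 4 ("announced").
Base order: Vera had announced that who wondered whether the chef praised this module.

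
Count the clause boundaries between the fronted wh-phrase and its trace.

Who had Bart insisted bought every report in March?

1

"who" is extracted from the subject of "bought".
Boundaries crossed, outermost first: [Ø] — 1 in total.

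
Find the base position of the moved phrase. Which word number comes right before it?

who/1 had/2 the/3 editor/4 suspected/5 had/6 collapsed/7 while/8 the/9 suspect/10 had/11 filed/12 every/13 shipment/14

5

The displaced element is "who" (word 1).
It is linked across 1 clause boundary (Ø).
It functions as the subject of "collapsed", so the gap sits immediately after word 5 ("suspected").
Base order: The editor had suspected that who had collapsed while the suspect had filed every shipment.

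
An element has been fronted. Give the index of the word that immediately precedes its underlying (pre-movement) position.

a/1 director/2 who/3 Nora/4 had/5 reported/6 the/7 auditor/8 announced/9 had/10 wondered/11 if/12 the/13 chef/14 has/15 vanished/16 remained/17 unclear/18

9

The displaced element is "a director" (word 2).
It is linked across 2 clause boundaries (Ø → Ø).
It functions as the subject of "wondered", so the gap sits immediately after word 9 ("announced").
Base order: Nora had reported the auditor announced that a director had wondered if the chef has vanished.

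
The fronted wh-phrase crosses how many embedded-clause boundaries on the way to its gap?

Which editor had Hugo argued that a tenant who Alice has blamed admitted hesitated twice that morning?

"which editor" is extracted from the subject of "hesitated".
Boundaries crossed, outermost first: [that], [Ø] — 2 in total.

2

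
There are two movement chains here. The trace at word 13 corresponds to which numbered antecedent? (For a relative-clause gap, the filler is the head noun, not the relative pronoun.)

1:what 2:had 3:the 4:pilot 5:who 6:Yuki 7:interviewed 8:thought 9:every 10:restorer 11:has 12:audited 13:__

1

The marked gap is the direct object of "audited".
Its filler is the fronted wh-phrase "what", at word 1.
(The other dependency links word 4 to a gap after word 7.)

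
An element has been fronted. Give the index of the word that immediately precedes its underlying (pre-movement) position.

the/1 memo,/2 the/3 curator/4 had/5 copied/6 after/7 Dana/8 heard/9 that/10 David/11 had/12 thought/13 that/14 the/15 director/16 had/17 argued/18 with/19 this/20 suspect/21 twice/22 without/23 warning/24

The displaced element is "the memo" (word 2).
It functions as the direct object of "copied", so the gap sits immediately after word 6 ("copied").
Base order: The curator had copied the memo after Dana heard that David had thought that the director had argued with this suspect twice without warning.

6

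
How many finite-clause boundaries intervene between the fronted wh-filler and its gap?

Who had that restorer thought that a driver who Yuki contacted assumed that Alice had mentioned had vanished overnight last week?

3

"who" is extracted from the subject of "vanished".
Boundaries crossed, outermost first: [that], [that], [Ø] — 3 in total.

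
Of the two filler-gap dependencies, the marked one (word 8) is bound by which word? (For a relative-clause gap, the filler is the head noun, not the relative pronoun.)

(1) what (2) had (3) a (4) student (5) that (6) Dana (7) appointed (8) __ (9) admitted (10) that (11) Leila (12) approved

4

The marked gap is inside the relative clause, the direct object of "appointed".
Its filler is the head noun "student" (via "that"), at word 4.
(The other dependency links word 1 to a gap after word 12.)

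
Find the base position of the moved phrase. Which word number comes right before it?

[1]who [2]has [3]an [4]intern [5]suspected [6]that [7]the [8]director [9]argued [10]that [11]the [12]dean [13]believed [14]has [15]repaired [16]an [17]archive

13

The displaced element is "who" (word 1).
It is linked across 3 clause boundaries (that → that → Ø).
It functions as the subject of "repaired", so the gap sits immediately after word 13 ("believed").
Base order: An intern has suspected that the director argued that the dean believed that who has repaired an archive.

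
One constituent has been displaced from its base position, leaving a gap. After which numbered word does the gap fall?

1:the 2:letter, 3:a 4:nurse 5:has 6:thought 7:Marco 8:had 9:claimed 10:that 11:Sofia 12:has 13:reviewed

The displaced element is "the letter" (word 2).
It is linked across 2 clause boundaries (Ø → that).
It functions as the direct object of "reviewed", so the gap sits immediately after word 13 ("reviewed").
Base order: A nurse has thought Marco had claimed that Sofia has reviewed the letter.

13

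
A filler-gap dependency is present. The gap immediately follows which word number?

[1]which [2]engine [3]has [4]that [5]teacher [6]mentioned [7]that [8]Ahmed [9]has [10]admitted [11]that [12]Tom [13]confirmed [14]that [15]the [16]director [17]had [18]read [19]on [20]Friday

The displaced element is "which engine" (word 2).
It is linked across 3 clause boundaries (that → that → that).
It functions as the direct object of "read", so the gap sits immediately after word 18 ("read").
Base order: That teacher has mentioned that Ahmed has admitted that Tom confirmed that the director had read which engine on Friday.

18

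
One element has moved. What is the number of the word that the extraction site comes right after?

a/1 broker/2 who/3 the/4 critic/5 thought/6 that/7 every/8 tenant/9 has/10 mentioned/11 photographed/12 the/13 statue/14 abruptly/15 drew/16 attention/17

The displaced element is "a broker" (word 2).
It is linked across 2 clause boundaries (that → Ø).
It functions as the subject of "photographed", so the gap sits immediately after word 11 ("mentioned").
Base order: The critic thought that every tenant has mentioned that a broker photographed the statue abruptly.

11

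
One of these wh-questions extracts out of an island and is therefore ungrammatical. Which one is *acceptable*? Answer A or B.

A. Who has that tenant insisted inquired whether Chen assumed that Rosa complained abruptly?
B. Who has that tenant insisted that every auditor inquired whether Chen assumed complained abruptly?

In B, the wh-phrase is extracted from inside a wh-island (introduced by "whether"), which blocks movement.
In A, the extraction path crosses only that-complement boundaries, which are transparent.
So A is grammatical.

A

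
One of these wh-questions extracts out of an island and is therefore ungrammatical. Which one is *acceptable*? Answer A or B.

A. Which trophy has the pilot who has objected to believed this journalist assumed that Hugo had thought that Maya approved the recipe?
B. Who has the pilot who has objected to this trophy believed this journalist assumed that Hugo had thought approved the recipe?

B

In A, the wh-phrase is extracted from inside a complex-NP island (relative clause) (introduced by "who"), which blocks movement.
In B, the extraction path crosses only that-complement boundaries, which are transparent.
So B is grammatical.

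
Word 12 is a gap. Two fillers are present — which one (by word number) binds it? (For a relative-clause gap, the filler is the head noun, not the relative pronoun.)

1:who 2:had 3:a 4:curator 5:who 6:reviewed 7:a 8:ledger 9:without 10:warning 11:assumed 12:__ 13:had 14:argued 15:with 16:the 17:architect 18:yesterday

1

The marked gap is the subject of "argued".
Its filler is the fronted wh-phrase "who", at word 1.
(The other dependency links word 4 to a gap after word 5.)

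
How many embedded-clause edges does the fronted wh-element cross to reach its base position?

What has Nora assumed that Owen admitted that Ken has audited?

2

"what" is extracted from the object of "audited".
Boundaries crossed, outermost first: [that], [that] — 2 in total.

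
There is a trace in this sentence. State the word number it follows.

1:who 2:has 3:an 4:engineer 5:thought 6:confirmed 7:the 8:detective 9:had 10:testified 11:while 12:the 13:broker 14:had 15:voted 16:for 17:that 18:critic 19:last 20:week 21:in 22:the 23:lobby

5

The displaced element is "who" (word 1).
It is linked across 1 clause boundary (Ø).
It functions as the subject of "confirmed", so the gap sits immediately after word 5 ("thought").
Base order: An engineer has thought that who confirmed the detective had testified while the broker had voted for that critic last week in the lobby.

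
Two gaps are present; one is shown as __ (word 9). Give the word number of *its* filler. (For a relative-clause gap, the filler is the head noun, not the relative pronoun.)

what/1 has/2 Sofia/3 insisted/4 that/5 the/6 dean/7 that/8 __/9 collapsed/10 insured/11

The marked gap is inside the relative clause, the subject of "collapsed".
Its filler is the head noun "dean" (via "that"), at word 7.
(The other dependency links word 1 to a gap after word 11.)

7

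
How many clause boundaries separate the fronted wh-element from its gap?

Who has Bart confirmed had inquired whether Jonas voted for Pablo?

1

"who" is extracted from the subject of "inquired".
Boundaries crossed, outermost first: [Ø] — 1 in total.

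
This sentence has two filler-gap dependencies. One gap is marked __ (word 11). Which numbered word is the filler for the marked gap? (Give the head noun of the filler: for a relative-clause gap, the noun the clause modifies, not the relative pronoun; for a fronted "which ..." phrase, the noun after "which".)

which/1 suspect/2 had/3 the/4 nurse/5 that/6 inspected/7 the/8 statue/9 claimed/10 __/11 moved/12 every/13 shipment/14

The marked gap is the subject of "moved".
Its filler is the fronted wh-phrase "which suspect", at word 2.
(The other dependency links word 5 to a gap after word 6.)

2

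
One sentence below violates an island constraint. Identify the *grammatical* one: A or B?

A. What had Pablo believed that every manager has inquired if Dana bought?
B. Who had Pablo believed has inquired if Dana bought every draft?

In A, the wh-phrase is extracted from inside a wh-island (introduced by "if"), which blocks movement.
In B, the extraction path crosses only that-complement boundaries, which are transparent.
So B is grammatical.

B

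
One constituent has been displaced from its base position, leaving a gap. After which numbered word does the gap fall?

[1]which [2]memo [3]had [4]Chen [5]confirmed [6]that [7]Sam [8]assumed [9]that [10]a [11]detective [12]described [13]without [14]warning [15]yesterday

12

The displaced element is "which memo" (word 2).
It is linked across 2 clause boundaries (that → that).
It functions as the direct object of "described", so the gap sits immediately after word 12 ("described").
Base order: Chen had confirmed that Sam assumed that a detective described which memo without warning yesterday.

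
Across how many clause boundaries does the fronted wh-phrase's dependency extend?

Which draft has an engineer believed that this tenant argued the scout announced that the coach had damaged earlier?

3

"which draft" is extracted from the object of "damaged".
Boundaries crossed, outermost first: [that], [Ø], [that] — 3 in total.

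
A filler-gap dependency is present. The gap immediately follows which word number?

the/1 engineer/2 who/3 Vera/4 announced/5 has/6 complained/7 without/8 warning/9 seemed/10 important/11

The displaced element is "the engineer" (word 2).
It is linked across 1 clause boundary (Ø).
It functions as the subject of "complained", so the gap sits immediately after word 5 ("announced").
Base order: Vera announced that the engineer has complained without warning.

5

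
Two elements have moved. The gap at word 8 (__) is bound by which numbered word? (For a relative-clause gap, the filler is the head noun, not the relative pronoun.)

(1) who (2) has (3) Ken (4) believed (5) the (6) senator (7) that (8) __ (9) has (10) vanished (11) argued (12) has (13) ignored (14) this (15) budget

6

The marked gap is inside the relative clause, the subject of "vanished".
Its filler is the head noun "senator" (via "that"), at word 6.
(The other dependency links word 1 to a gap after word 11.)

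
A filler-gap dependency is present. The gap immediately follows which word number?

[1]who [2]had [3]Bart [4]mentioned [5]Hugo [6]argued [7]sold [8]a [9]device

6

The displaced element is "who" (word 1).
It is linked across 2 clause boundaries (Ø → Ø).
It functions as the subject of "sold", so the gap sits immediately after word 6 ("argued").
Base order: Bart had mentioned Hugo argued that who sold a device.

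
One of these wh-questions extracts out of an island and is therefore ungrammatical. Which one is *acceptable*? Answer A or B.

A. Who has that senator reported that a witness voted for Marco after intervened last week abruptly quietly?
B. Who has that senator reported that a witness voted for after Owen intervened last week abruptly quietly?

B

In A, the wh-phrase is extracted from inside an adjunct island (introduced by "after"), which blocks movement.
In B, the extraction path crosses only that-complement boundaries, which are transparent.
So B is grammatical.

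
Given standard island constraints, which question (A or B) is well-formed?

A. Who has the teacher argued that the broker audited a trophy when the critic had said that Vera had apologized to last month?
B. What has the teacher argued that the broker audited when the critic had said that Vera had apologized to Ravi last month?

B

In A, the wh-phrase is extracted from inside an adjunct island (introduced by "when"), which blocks movement.
In B, the extraction path crosses only that-complement boundaries, which are transparent.
So B is grammatical.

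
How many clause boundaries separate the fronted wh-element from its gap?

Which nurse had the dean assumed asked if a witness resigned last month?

1

"which nurse" is extracted from the subject of "asked".
Boundaries crossed, outermost first: [Ø] — 1 in total.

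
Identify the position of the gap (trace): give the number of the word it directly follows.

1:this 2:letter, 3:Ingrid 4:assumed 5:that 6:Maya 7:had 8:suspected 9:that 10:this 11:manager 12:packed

The displaced element is "this letter" (word 2).
It is linked across 2 clause boundaries (that → that).
It functions as the direct object of "packed", so the gap sits immediately after word 12 ("packed").
Base order: Ingrid assumed that Maya had suspected that this manager packed this letter.

12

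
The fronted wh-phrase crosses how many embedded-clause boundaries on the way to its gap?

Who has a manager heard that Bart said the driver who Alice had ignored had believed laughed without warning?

3

"who" is extracted from the subject of "laughed".
Boundaries crossed, outermost first: [that], [Ø], [Ø] — 3 in total.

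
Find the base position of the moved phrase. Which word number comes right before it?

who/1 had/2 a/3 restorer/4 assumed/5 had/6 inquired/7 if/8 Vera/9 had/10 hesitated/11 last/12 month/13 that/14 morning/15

5

The displaced element is "who" (word 1).
It is linked across 1 clause boundary (Ø).
It functions as the subject of "inquired", so the gap sits immediately after word 5 ("assumed").
Base order: A restorer had assumed that who had inquired if Vera had hesitated last month that morning.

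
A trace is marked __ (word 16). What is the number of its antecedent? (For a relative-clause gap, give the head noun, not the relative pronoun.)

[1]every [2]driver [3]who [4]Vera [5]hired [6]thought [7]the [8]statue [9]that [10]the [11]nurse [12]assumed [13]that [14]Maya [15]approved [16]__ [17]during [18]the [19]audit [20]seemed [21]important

The gap at 16 is the object of "approved", inside a relative clause.
The relative pronoun is "that" (word 9); it is bound by the head noun immediately before it.
Its filler is the head noun "statue", at word 8.

8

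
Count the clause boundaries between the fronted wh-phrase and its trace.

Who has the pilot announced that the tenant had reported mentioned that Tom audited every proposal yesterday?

2

"who" is extracted from the subject of "mentioned".
Boundaries crossed, outermost first: [that], [Ø] — 2 in total.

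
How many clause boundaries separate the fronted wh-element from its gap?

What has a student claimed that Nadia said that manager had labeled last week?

2

"what" is extracted from the object of "labeled".
Boundaries crossed, outermost first: [that], [Ø] — 2 in total.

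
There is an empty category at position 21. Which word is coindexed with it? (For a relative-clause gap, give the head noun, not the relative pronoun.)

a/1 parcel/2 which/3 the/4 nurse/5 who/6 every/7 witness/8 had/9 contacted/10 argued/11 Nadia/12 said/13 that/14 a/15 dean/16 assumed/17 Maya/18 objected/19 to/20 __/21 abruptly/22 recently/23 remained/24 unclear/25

2

The gap at 21 is the prepositional object of "objected", inside a relative clause.
The relative pronoun is "which" (word 3); it is bound by the head noun immediately before it.
Its filler is the head noun "parcel", at word 2.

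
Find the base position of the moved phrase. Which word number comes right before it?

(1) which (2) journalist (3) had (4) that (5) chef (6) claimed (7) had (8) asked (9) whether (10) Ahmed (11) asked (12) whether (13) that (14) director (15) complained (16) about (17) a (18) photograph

The displaced element is "which journalist" (word 2).
It is linked across 1 clause boundary (Ø).
It functions as the subject of "asked", so the gap sits immediately after word 6 ("claimed").
Base order: That chef had claimed that which journalist had asked whether Ahmed asked whether that director complained about a photograph.

6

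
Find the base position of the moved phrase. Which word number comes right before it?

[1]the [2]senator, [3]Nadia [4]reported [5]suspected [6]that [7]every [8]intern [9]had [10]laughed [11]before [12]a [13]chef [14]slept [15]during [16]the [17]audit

The displaced element is "the senator" (word 2).
It is linked across 1 clause boundary (Ø).
It functions as the subject of "suspected", so the gap sits immediately after word 4 ("reported").
Base order: Nadia reported the senator suspected that every intern had laughed before a chef slept during the audit.

4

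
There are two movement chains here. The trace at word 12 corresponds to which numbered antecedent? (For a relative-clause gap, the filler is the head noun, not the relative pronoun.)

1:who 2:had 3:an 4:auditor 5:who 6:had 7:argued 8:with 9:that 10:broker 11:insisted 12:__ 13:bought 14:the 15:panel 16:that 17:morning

1

The marked gap is the subject of "bought".
Its filler is the fronted wh-phrase "who", at word 1.
(The other dependency links word 4 to a gap after word 5.)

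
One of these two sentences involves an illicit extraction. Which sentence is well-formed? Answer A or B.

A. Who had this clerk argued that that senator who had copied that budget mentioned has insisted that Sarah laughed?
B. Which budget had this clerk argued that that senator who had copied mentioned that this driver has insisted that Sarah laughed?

In B, the wh-phrase is extracted from inside a complex-NP island (relative clause) (introduced by "who"), which blocks movement.
In A, the extraction path crosses only that-complement boundaries, which are transparent.
So A is grammatical.

A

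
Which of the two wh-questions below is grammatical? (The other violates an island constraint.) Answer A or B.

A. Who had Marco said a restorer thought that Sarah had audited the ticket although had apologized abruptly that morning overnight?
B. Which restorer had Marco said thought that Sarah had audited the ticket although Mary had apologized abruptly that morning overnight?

B

In A, the wh-phrase is extracted from inside an adjunct island (introduced by "although"), which blocks movement.
In B, the extraction path crosses only that-complement boundaries, which are transparent.
So B is grammatical.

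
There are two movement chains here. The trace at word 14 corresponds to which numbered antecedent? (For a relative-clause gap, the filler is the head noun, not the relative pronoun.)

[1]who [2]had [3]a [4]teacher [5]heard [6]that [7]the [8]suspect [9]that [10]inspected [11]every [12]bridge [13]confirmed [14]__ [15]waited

1

The marked gap is the subject of "waited".
Its filler is the fronted wh-phrase "who", at word 1.
(The other dependency links word 8 to a gap after word 9.)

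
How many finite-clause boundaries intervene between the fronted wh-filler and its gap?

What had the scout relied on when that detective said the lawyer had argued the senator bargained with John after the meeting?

"what" originates inside the matrix clause — no clause boundary is crossed.

0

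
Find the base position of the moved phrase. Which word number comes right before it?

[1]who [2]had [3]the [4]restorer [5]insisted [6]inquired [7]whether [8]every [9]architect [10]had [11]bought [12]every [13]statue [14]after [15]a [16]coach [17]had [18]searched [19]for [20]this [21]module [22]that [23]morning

The displaced element is "who" (word 1).
It is linked across 1 clause boundary (Ø).
It functions as the subject of "inquired", so the gap sits immediately after word 5 ("insisted").
Base order: The restorer had insisted who inquired whether every architect had bought every statue after a coach had searched for this module that morning.

5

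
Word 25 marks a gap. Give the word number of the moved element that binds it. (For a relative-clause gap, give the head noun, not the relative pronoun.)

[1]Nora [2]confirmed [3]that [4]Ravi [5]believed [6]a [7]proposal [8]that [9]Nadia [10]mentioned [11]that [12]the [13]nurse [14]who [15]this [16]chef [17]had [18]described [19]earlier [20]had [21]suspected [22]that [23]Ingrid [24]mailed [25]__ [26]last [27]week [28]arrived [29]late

7

The gap at 25 is the object of "mailed", inside a relative clause.
The relative pronoun is "that" (word 8); it is bound by the head noun immediately before it.
Its filler is the head noun "proposal", at word 7.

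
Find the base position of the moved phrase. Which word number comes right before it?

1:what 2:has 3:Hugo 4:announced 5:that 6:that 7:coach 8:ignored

8

The displaced element is "what" (word 1).
It is linked across 1 clause boundary (that).
It functions as the direct object of "ignored", so the gap sits immediately after word 8 ("ignored").
Base order: Hugo has announced that that coach ignored what.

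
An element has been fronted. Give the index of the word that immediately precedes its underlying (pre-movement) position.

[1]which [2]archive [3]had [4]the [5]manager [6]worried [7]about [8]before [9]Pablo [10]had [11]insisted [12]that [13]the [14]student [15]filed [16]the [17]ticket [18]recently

7

The displaced element is "which archive" (word 2).
It functions as the object of the preposition "about" of "worried", so the gap sits immediately after word 7 ("about").
Base order: The manager had worried about which archive before Pablo had insisted that the student filed the ticket recently.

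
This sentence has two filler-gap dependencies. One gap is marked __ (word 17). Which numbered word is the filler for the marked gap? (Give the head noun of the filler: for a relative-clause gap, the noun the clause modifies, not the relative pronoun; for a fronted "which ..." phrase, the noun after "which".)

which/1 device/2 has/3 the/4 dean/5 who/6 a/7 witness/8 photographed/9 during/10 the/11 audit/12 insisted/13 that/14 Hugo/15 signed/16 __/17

The marked gap is the direct object of "signed".
Its filler is the fronted wh-phrase "which device", at word 2.
(The other dependency links word 5 to a gap after word 9.)

2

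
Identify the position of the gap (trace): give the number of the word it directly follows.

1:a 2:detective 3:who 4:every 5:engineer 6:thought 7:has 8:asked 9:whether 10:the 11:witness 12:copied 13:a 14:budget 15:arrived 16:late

The displaced element is "a detective" (word 2).
It is linked across 1 clause boundary (Ø).
It functions as the subject of "asked", so the gap sits immediately after word 6 ("thought").
Base order: Every engineer thought that a detective has asked whether the witness copied a budget.

6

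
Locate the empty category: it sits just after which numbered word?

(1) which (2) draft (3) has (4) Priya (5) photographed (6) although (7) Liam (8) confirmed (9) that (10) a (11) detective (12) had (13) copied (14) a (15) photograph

5

The displaced element is "which draft" (word 2).
It functions as the direct object of "photographed", so the gap sits immediately after word 5 ("photographed").
Base order: Priya has photographed which draft although Liam confirmed that a detective had copied a photograph.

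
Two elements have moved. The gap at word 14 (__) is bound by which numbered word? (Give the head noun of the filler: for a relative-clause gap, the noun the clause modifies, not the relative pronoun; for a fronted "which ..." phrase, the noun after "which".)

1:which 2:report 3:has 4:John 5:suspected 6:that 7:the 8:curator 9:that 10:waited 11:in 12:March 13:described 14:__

2

The marked gap is the direct object of "described".
Its filler is the fronted wh-phrase "which report", at word 2.
(The other dependency links word 8 to a gap after word 9.)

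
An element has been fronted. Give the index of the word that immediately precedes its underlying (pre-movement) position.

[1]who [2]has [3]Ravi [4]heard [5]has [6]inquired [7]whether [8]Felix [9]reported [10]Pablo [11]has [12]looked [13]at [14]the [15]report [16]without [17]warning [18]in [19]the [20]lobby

4

The displaced element is "who" (word 1).
It is linked across 1 clause boundary (Ø).
It functions as the subject of "inquired", so the gap sits immediately after word 4 ("heard").
Base order: Ravi has heard that who has inquired whether Felix reported Pablo has looked at the report without warning in the lobby.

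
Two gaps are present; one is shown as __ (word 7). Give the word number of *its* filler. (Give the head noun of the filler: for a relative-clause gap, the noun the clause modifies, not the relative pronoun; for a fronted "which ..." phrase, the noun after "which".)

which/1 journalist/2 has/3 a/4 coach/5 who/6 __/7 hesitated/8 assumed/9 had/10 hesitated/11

The marked gap is inside the relative clause, the subject of "hesitated".
Its filler is the head noun "coach" (via "who"), at word 5.
(The other dependency links word 2 to a gap after word 9.)

5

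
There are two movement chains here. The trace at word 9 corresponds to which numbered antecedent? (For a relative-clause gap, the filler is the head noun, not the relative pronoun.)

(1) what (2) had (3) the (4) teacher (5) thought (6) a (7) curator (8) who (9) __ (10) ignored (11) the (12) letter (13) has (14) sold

7

The marked gap is inside the relative clause, the subject of "ignored".
Its filler is the head noun "curator" (via "who"), at word 7.
(The other dependency links word 1 to a gap after word 14.)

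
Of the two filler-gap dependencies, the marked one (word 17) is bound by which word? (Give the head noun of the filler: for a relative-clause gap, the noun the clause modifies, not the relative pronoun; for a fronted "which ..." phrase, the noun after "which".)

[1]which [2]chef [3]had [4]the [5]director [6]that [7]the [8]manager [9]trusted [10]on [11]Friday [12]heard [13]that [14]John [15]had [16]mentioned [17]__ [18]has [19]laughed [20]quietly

2

The marked gap is the subject of "laughed".
Its filler is the fronted wh-phrase "which chef", at word 2.
(The other dependency links word 5 to a gap after word 9.)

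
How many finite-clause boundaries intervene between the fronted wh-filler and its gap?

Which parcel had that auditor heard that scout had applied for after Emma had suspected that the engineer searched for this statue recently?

1

"which parcel" is extracted from the PP object of "applied".
Boundaries crossed, outermost first: [Ø] — 1 in total.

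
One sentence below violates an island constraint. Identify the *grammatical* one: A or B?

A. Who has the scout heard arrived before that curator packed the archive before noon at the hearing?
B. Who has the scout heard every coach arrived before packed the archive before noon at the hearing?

In B, the wh-phrase is extracted from inside an adjunct island (introduced by "before"), which blocks movement.
In A, the extraction path crosses only that-complement boundaries, which are transparent.
So A is grammatical.

A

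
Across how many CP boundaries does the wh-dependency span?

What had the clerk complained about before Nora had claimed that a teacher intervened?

0

"what" originates inside the matrix clause — no clause boundary is crossed.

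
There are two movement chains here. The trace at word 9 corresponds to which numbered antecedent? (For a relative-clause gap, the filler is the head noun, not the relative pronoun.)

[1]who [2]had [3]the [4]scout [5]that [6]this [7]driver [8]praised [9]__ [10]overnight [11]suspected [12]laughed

4

The marked gap is inside the relative clause, the direct object of "praised".
Its filler is the head noun "scout" (via "that"), at word 4.
(The other dependency links word 1 to a gap after word 11.)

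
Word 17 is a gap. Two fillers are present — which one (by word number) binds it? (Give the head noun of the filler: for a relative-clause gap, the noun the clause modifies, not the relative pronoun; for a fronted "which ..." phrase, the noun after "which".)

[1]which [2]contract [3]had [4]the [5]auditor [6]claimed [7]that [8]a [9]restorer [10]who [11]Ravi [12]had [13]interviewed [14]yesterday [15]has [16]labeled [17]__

2

The marked gap is the direct object of "labeled".
Its filler is the fronted wh-phrase "which contract", at word 2.
(The other dependency links word 9 to a gap after word 13.)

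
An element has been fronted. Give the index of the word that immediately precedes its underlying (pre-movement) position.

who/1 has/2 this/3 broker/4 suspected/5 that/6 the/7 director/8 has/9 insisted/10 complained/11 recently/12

The displaced element is "who" (word 1).
It is linked across 2 clause boundaries (that → Ø).
It functions as the subject of "complained", so the gap sits immediately after word 10 ("insisted").
Base order: This broker has suspected that the director has insisted that who complained recently.

10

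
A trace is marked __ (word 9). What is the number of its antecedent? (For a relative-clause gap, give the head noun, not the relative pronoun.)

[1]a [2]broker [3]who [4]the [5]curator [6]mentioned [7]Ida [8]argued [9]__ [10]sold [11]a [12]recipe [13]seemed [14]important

2

The gap at 9 is the subject of "sold", inside a relative clause.
The relative pronoun is "who" (word 3); it is bound by the head noun immediately before it.
Its filler is the head noun "broker", at word 2.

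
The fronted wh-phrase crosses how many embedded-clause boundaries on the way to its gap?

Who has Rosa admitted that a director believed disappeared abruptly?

"who" is extracted from the subject of "disappeared".
Boundaries crossed, outermost first: [that], [Ø] — 2 in total.

2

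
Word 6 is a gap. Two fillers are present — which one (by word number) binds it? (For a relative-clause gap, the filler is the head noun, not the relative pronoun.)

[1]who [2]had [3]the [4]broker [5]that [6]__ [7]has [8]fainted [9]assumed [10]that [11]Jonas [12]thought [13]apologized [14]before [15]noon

4

The marked gap is inside the relative clause, the subject of "fainted".
Its filler is the head noun "broker" (via "that"), at word 4.
(The other dependency links word 1 to a gap after word 12.)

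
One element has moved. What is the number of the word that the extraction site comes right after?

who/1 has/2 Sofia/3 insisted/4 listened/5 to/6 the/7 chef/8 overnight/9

The displaced element is "who" (word 1).
It is linked across 1 clause boundary (Ø).
It functions as the subject of "listened", so the gap sits immediately after word 4 ("insisted").
Base order: Sofia has insisted that who listened to the chef overnight.

4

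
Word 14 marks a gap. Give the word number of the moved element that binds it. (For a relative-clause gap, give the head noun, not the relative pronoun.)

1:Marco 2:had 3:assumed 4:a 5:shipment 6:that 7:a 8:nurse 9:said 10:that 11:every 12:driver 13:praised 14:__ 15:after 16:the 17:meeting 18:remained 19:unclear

5

The gap at 14 is the object of "praised", inside a relative clause.
The relative pronoun is "that" (word 6); it is bound by the head noun immediately before it.
Its filler is the head noun "shipment", at word 5.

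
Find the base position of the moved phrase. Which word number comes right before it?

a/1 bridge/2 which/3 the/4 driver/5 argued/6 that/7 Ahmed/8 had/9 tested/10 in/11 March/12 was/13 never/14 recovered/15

10

The displaced element is "a bridge" (word 2).
It is linked across 1 clause boundary (that).
It functions as the direct object of "tested", so the gap sits immediately after word 10 ("tested").
Base order: The driver argued that Ahmed had tested a bridge in March.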